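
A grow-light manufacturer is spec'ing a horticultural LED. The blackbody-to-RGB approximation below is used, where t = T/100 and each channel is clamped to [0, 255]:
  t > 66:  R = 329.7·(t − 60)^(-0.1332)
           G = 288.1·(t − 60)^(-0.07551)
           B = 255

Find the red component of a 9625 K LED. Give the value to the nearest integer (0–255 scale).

t = 9625/100 = 96.25; the t > 66 branch applies.
R = 329.7·(96.25 − 60)^(-0.1332) = 329.7·36.25^(-0.1332) = 329.7·0.61987 = 204.371.
Rounded: 204.

204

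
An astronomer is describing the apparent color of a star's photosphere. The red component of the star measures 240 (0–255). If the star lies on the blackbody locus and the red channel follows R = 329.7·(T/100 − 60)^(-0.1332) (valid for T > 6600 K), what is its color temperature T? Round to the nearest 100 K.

(t − 60)^(-0.1332) = 240/329.7 = 0.72793.
t − 60 = 0.72793^(1/-0.1332) = 0.72793^(-7.508) = 10.848, so t = 70.848.
T = 100·t = 7085 K → 7100 K to the nearest 100 K.

7100 K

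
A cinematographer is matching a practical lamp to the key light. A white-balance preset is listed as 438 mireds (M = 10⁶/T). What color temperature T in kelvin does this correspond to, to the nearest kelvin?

T = 10⁶ / 438 = 2283.11 K → 2283 K.

2283 K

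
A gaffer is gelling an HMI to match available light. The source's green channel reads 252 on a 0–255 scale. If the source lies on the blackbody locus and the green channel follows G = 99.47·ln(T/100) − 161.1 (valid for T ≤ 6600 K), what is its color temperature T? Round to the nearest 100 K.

ln t = (252 + 161.1) / 99.47 = 4.1530.
t = e^4.1530 = 63.625.
T = 100·t = 6363 K → 6400 K to the nearest 100 K.

6400 K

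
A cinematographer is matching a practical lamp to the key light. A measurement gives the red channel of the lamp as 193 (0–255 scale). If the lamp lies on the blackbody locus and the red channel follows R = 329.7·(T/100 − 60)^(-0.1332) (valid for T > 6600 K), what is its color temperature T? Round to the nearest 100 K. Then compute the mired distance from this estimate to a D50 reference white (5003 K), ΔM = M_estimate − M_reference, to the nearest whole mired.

-114 mireds

(t − 60)^(-0.1332) = 193/329.7 = 0.58538.
t − 60 = 0.58538^(1/-0.1332) = 0.58538^(-7.508) = 55.713, so t = 115.713.
T = 100·t = 11571 K → 11600 K to the nearest 100 K.
M_estimate = 10⁶/11600 = 86.21; M_reference = 10⁶/5003 = 199.88.
ΔM = 86.21 − 199.88 = -113.67 → -114 mireds.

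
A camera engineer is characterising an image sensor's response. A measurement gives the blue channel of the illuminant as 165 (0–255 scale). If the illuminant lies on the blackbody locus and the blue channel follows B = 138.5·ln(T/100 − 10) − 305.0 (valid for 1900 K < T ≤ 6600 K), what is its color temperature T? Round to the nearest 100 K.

4000 K

ln(t − 10) = (165 + 305.0) / 138.5 = 3.3935.
t − 10 = e^3.3935 = 29.770, so t = 39.770.
T = 100·t = 3977 K → 4000 K to the nearest 100 K.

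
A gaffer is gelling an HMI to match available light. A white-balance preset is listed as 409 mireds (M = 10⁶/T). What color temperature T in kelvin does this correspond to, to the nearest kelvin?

2445 K

T = 10⁶ / 409 = 2444.99 K → 2445 K.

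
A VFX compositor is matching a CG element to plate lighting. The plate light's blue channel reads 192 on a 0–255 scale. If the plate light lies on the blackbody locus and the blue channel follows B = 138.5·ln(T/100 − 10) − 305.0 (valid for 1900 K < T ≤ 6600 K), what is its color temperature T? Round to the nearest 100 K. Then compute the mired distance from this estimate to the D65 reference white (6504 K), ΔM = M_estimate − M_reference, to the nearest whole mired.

ln(t − 10) = (192 + 305.0) / 138.5 = 3.5884.
t − 10 = e^3.5884 = 36.178, so t = 46.178.
T = 100·t = 4618 K → 4600 K to the nearest 100 K.
M_estimate = 10⁶/4600 = 217.39; M_reference = 10⁶/6504 = 153.75.
ΔM = 217.39 − 153.75 = 63.64 → +64 mireds.

+64 mireds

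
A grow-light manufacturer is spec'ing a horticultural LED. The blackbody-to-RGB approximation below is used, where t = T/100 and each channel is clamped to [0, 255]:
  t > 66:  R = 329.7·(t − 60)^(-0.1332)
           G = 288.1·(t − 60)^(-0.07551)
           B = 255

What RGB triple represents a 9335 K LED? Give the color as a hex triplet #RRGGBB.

t = 9335/100 = 93.35; the t > 66 branch applies.
R = 329.7·(93.35 − 60)^(-0.1332) = 329.7·33.35^(-0.1332) = 329.7·0.62679 = 206.653.
G = 288.1·(93.35 − 60)^(-0.07551) = 288.1·33.35^(-0.07551) = 288.1·0.76735 = 221.072.
B = 255 by definition for t > 66.
Rounded: (207, 221, 255).
In hex: #CFDDFF.

#CFDDFF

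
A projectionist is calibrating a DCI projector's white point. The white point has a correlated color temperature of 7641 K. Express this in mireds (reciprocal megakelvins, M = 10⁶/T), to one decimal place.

130.9 mireds

M = 10⁶ / 7641 = 130.873 → 130.9 mireds.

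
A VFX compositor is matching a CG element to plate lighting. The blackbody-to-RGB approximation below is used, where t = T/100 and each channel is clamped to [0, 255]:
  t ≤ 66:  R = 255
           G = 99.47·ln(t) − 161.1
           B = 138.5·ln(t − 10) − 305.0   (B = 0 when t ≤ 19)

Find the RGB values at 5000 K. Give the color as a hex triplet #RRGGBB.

#FFE4CE

t = 5000/100 = 50; the t ≤ 66 branch applies.
R = 255 by definition for t ≤ 66.
G = 99.47·ln 50 − 161.1 = 99.47·3.9120 − 161.1 = 228.029.
B = 138.5·ln(50 − 10) − 305.0 = 138.5·ln 40 − 305.0 = 138.5·3.6889 − 305.0 = 205.910.
Rounded: (255, 228, 206).
In hex: #FFE4CE.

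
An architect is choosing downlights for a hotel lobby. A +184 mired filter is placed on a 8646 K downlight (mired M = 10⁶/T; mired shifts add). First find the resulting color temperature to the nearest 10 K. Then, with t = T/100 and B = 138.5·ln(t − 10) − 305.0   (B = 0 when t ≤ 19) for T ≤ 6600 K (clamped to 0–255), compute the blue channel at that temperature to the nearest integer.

132

M_in = 10⁶/8646 = 115.66; M_out = 115.66 + (+184) = 299.66.
T_out = 10⁶/299.66 = 3337.1 K → 3340 K; t = 33.4.
B = 138.5·ln(33.4 − 10) − 305.0 = 138.5·ln 23.4 − 305.0 = 138.5·3.1527 − 305.0 = 131.654.
Rounded: 132.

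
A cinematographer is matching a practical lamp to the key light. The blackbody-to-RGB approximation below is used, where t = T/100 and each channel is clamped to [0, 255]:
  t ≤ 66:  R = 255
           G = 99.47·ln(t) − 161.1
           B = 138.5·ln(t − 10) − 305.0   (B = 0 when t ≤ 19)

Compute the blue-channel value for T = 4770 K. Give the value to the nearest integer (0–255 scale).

t = 4770/100 = 47.7; the t ≤ 66 branch applies.
B = 138.5·ln(47.7 − 10) − 305.0 = 138.5·ln 37.7 − 305.0 = 138.5·3.6297 − 305.0 = 197.708.
Rounded: 198.

198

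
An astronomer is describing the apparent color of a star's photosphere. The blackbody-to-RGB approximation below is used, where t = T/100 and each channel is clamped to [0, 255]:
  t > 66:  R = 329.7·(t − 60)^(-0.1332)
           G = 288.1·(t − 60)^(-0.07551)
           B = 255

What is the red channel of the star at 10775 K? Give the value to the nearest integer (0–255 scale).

t = 10775/100 = 107.75; the t > 66 branch applies.
R = 329.7·(107.75 − 60)^(-0.1332) = 329.7·47.75^(-0.1332) = 329.7·0.59753 = 197.006.
Rounded: 197.

197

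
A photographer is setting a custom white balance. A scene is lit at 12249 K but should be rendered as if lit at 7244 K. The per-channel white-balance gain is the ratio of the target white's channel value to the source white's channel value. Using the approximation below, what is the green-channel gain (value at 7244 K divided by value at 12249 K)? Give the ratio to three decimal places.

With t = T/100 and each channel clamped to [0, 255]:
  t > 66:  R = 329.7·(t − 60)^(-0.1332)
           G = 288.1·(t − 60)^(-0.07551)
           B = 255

1.130

At 12249 K (t = 122.49):
  G = 288.1·(122.49 − 60)^(-0.07551) = 288.1·62.49^(-0.07551) = 288.1·0.73181 = 210.834.
At 7244 K (t = 72.44):
  G = 288.1·(72.44 − 60)^(-0.07551) = 288.1·12.44^(-0.07551) = 288.1·0.82667 = 238.162.
Gain = 238.162 / 210.834 = 1.1296 → 1.130.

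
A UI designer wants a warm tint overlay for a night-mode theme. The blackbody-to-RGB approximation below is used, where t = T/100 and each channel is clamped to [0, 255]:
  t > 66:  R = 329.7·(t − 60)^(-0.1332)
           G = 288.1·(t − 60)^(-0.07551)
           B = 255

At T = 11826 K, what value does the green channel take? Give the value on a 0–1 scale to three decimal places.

0.831

t = 11826/100 = 118.26; the t > 66 branch applies.
G = 288.1·(118.26 − 60)^(-0.07551) = 288.1·58.26^(-0.07551) = 288.1·0.73569 = 211.953.
On a 0–1 scale: 211.953/255 = 0.8312 → 0.831.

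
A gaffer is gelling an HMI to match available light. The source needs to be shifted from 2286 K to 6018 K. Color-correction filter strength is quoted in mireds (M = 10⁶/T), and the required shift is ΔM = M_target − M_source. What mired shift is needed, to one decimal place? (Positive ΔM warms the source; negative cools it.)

-271.3 mireds

M_source = 10⁶/2286 = 437.445; M_target = 10⁶/6018 = 166.168.
ΔM = 166.168 − 437.445 = -271.277 → -271.3 mireds, a cooling shift.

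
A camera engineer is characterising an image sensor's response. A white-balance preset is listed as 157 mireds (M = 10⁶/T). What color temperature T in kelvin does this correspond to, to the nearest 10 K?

T = 10⁶ / 157 = 6369.43 K → 6370 K.

6370 K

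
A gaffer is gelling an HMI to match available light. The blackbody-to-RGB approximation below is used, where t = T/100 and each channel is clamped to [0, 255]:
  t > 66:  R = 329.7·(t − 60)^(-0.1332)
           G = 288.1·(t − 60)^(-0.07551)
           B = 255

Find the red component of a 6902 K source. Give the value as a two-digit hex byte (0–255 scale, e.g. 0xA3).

t = 6902/100 = 69.02; the t > 66 branch applies.
R = 329.7·(69.02 − 60)^(-0.1332) = 329.7·9.02^(-0.1332) = 329.7·0.74605 = 245.972.
Rounded: 246; in hex, 0xF6.

0xF6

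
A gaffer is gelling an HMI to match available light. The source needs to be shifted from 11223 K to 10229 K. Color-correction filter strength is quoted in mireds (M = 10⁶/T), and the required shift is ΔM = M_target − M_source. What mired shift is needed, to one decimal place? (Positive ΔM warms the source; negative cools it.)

+8.7 mireds

M_source = 10⁶/11223 = 89.103; M_target = 10⁶/10229 = 97.761.
ΔM = 97.761 − 89.103 = 8.659 → +8.7 mireds, a warming shift.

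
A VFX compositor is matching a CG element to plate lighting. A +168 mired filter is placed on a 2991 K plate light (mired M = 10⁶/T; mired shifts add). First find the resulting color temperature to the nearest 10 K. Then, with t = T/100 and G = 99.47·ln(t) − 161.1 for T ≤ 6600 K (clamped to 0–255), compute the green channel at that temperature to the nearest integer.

M_in = 10⁶/2991 = 334.34; M_out = 334.34 + (+168) = 502.34.
T_out = 10⁶/502.34 = 1990.7 K → 1990 K; t = 19.9.
G = 99.47·ln 19.9 − 161.1 = 99.47·2.9907 − 161.1 = 136.387.
Rounded: 136.

136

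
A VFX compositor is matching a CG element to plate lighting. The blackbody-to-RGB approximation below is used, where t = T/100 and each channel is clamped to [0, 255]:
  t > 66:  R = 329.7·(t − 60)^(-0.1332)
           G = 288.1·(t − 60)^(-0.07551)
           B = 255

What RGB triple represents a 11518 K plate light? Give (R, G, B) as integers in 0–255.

(193, 213, 255)

t = 11518/100 = 115.18; the t > 66 branch applies.
R = 329.7·(115.18 − 60)^(-0.1332) = 329.7·55.18^(-0.1332) = 329.7·0.58613 = 193.247.
G = 288.1·(115.18 − 60)^(-0.07551) = 288.1·55.18^(-0.07551) = 288.1·0.73872 = 212.824.
B = 255 by definition for t > 66.
Rounded: (193, 213, 255).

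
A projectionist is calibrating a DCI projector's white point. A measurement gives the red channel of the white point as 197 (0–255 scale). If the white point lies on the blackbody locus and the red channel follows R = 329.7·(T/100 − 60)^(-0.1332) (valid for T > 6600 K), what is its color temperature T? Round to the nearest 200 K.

10800 K

(t − 60)^(-0.1332) = 197/329.7 = 0.59751.
t − 60 = 0.59751^(1/-0.1332) = 0.59751^(-7.508) = 47.761, so t = 107.761.
T = 100·t = 10776 K → 10800 K to the nearest 200 K.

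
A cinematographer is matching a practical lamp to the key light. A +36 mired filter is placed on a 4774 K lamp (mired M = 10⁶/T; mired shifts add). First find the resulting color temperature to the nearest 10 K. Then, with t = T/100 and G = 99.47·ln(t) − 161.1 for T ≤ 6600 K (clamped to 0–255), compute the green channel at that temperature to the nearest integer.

208

M_in = 10⁶/4774 = 209.47; M_out = 209.47 + (+36) = 245.47.
T_out = 10⁶/245.47 = 4073.9 K → 4070 K; t = 40.7.
G = 99.47·ln 40.7 − 161.1 = 99.47·3.7062 − 161.1 = 207.559.
Rounded: 208.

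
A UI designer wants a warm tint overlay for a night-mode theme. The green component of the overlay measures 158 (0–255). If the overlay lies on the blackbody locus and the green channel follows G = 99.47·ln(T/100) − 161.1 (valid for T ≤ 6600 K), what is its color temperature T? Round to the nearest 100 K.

2500 K

ln t = (158 + 161.1) / 99.47 = 3.2080.
t = e^3.2080 = 24.730.
T = 100·t = 2473 K → 2500 K to the nearest 100 K.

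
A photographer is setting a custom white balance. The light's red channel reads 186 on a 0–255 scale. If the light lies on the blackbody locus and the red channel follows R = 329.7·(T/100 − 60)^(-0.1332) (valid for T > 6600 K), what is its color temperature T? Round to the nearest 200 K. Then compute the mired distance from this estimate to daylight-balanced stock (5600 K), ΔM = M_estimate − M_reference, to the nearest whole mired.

-104 mireds

(t − 60)^(-0.1332) = 186/329.7 = 0.56415.
t − 60 = 0.56415^(1/-0.1332) = 0.56415^(-7.508) = 73.521, so t = 133.521.
T = 100·t = 13352 K → 13400 K to the nearest 200 K.
M_estimate = 10⁶/13400 = 74.63; M_reference = 10⁶/5600 = 178.57.
ΔM = 74.63 − 178.57 = -103.94 → -104 mireds.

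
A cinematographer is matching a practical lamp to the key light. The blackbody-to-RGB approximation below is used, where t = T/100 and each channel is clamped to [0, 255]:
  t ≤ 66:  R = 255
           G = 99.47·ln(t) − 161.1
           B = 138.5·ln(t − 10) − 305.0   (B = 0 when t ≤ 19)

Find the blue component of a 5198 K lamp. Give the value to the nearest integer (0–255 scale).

213

t = 5198/100 = 51.98; the t ≤ 66 branch applies.
B = 138.5·ln(51.98 − 10) − 305.0 = 138.5·ln 41.98 − 305.0 = 138.5·3.7372 − 305.0 = 212.601.
Rounded: 213.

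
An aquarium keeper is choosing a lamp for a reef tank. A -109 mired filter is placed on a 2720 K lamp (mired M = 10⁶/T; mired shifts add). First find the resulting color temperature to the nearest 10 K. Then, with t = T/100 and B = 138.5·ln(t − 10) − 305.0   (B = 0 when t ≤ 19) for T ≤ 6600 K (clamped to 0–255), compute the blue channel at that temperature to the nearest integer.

160

M_in = 10⁶/2720 = 367.65; M_out = 367.65 + (-109) = 258.65.
T_out = 10⁶/258.65 = 3866.3 K → 3870 K; t = 38.7.
B = 138.5·ln(38.7 − 10) − 305.0 = 138.5·ln 28.7 − 305.0 = 138.5·3.3569 − 305.0 = 159.930.
Rounded: 160.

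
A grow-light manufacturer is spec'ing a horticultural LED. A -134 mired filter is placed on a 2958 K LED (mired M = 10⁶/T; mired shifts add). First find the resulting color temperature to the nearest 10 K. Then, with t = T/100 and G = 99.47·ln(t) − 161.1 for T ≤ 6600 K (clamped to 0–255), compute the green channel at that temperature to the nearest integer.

M_in = 10⁶/2958 = 338.07; M_out = 338.07 + (-134) = 204.07.
T_out = 10⁶/204.07 = 4900.4 K → 4900 K; t = 49.
G = 99.47·ln 49 − 161.1 = 99.47·3.8918 − 161.1 = 226.019.
Rounded: 226.

226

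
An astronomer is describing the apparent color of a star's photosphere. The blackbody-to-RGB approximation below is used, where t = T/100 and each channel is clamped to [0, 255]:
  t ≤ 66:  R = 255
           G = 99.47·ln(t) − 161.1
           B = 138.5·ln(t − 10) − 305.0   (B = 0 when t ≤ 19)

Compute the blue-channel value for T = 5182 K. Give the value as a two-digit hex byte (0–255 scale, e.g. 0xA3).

0xD4

t = 5182/100 = 51.82; the t ≤ 66 branch applies.
B = 138.5·ln(51.82 − 10) − 305.0 = 138.5·ln 41.82 − 305.0 = 138.5·3.7334 − 305.0 = 212.072.
Rounded: 212; in hex, 0xD4.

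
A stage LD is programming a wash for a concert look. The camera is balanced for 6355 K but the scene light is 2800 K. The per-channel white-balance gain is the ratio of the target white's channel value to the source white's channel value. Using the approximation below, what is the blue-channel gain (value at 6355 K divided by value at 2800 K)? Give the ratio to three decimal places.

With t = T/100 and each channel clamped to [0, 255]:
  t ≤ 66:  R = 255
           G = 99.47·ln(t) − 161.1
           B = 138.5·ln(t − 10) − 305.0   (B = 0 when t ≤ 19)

At 2800 K (t = 28):
  B = 138.5·ln(28 − 10) − 305.0 = 138.5·ln 18 − 305.0 = 138.5·2.8904 − 305.0 = 95.316.
At 6355 K (t = 63.55):
  B = 138.5·ln(63.55 − 10) − 305.0 = 138.5·ln 53.55 − 305.0 = 138.5·3.9806 − 305.0 = 246.315.
Gain = 246.315 / 95.316 = 2.5842 → 2.584.

2.584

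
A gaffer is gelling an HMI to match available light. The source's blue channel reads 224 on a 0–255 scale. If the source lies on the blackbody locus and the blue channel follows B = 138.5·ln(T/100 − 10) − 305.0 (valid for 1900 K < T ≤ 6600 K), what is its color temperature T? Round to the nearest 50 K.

ln(t − 10) = (224 + 305.0) / 138.5 = 3.8195.
t − 10 = e^3.8195 = 45.581, so t = 55.581.
T = 100·t = 5558 K → 5550 K to the nearest 50 K.

5550 K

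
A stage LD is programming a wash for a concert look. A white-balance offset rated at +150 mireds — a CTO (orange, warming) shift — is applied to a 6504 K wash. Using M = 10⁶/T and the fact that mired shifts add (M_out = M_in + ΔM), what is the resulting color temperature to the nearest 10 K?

3290 K

M_in = 10⁶/6504 = 153.75 mireds.
M_out = 153.75 + (+150) = 303.75 mireds.
T_out = 10⁶/303.75 = 3292.2 K → 3290 K.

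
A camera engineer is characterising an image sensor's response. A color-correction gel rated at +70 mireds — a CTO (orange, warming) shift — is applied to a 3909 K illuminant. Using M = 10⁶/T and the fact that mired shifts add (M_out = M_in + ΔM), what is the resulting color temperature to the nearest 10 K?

M_in = 10⁶/3909 = 255.82 mireds.
M_out = 255.82 + (+70) = 325.82 mireds.
T_out = 10⁶/325.82 = 3069.2 K → 3070 K.

3070 K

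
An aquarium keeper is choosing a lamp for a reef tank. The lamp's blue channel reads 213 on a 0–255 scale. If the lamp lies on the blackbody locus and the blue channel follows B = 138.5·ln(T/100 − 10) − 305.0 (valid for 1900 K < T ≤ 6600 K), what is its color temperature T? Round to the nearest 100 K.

ln(t − 10) = (213 + 305.0) / 138.5 = 3.7401.
t − 10 = e^3.7401 = 42.101, so t = 52.101.
T = 100·t = 5210 K → 5200 K to the nearest 100 K.

5200 K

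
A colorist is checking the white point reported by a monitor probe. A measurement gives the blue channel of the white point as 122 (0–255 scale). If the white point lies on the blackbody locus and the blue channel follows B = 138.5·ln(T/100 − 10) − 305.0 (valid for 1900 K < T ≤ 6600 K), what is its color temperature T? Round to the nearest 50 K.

3200 K

ln(t − 10) = (122 + 305.0) / 138.5 = 3.0830.
t − 10 = e^3.0830 = 21.824, so t = 31.824.
T = 100·t = 3182 K → 3200 K to the nearest 50 K.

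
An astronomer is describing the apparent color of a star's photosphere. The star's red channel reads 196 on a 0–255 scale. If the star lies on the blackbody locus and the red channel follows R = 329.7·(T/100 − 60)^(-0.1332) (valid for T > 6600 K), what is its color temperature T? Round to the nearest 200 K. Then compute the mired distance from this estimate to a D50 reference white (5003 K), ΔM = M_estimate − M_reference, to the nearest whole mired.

(t − 60)^(-0.1332) = 196/329.7 = 0.59448.
t − 60 = 0.59448^(1/-0.1332) = 0.59448^(-7.508) = 49.621, so t = 109.621.
T = 100·t = 10962 K → 11000 K to the nearest 200 K.
M_estimate = 10⁶/11000 = 90.91; M_reference = 10⁶/5003 = 199.88.
ΔM = 90.91 − 199.88 = -108.97 → -109 mireds.

-109 mireds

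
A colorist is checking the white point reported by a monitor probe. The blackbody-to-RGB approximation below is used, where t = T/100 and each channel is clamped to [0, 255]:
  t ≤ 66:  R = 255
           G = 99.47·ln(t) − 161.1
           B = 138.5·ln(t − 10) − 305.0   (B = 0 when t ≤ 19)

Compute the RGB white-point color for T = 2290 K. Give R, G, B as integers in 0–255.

t = 2290/100 = 22.9; the t ≤ 66 branch applies.
R = 255 by definition for t ≤ 66.
G = 99.47·ln 22.9 − 161.1 = 99.47·3.1311 − 161.1 = 150.354.
B = 138.5·ln(22.9 − 10) − 305.0 = 138.5·ln 12.9 − 305.0 = 138.5·2.5572 − 305.0 = 49.176.
Rounded: (255, 150, 49).

R=255, G=150, B=49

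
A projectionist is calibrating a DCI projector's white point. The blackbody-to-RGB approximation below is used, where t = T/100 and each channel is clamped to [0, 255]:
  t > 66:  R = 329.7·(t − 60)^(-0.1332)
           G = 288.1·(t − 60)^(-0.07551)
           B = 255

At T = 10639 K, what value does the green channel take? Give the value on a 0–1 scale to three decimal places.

t = 10639/100 = 106.39; the t > 66 branch applies.
G = 288.1·(106.39 − 60)^(-0.07551) = 288.1·46.39^(-0.07551) = 288.1·0.74846 = 215.631.
On a 0–1 scale: 215.631/255 = 0.8456 → 0.846.

0.846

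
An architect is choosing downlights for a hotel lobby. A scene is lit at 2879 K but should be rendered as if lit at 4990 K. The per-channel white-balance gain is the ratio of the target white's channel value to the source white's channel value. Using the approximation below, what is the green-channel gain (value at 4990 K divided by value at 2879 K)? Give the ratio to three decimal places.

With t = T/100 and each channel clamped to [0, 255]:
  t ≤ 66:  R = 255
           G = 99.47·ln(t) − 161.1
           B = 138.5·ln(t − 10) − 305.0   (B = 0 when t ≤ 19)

1.316

At 2879 K (t = 28.79):
  G = 99.47·ln 28.79 − 161.1 = 99.47·3.3600 − 161.1 = 173.122.
At 4990 K (t = 49.9):
  G = 99.47·ln 49.9 − 161.1 = 99.47·3.9100 − 161.1 = 227.830.
Gain = 227.830 / 173.122 = 1.3160 → 1.316.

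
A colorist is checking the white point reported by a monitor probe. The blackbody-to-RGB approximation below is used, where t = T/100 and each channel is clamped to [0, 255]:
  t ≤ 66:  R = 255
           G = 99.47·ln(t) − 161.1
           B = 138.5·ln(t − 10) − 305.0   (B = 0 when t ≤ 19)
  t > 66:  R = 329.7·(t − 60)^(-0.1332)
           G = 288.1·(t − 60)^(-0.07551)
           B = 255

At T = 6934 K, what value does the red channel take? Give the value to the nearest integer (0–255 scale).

t = 6934/100 = 69.34; the t > 66 branch applies.
R = 329.7·(69.34 − 60)^(-0.1332) = 329.7·9.34^(-0.1332) = 329.7·0.74259 = 244.832.
Rounded: 245.

245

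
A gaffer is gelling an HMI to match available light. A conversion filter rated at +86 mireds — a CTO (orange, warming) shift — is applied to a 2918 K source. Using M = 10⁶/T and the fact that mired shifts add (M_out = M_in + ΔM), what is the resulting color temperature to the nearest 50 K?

M_in = 10⁶/2918 = 342.70 mireds.
M_out = 342.70 + (+86) = 428.70 mireds.
T_out = 10⁶/428.70 = 2332.6 K → 2350 K.

2350 K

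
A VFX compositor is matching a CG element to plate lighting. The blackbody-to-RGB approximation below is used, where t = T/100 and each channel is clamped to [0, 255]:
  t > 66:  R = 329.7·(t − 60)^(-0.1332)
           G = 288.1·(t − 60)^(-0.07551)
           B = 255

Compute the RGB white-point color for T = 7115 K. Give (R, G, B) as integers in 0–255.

(239, 240, 255)

t = 7115/100 = 71.15; the t > 66 branch applies.
R = 329.7·(71.15 − 60)^(-0.1332) = 329.7·11.15^(-0.1332) = 329.7·0.72528 = 239.123.
G = 288.1·(71.15 − 60)^(-0.07551) = 288.1·11.15^(-0.07551) = 288.1·0.83353 = 240.139.
B = 255 by definition for t > 66.
Rounded: (239, 240, 255).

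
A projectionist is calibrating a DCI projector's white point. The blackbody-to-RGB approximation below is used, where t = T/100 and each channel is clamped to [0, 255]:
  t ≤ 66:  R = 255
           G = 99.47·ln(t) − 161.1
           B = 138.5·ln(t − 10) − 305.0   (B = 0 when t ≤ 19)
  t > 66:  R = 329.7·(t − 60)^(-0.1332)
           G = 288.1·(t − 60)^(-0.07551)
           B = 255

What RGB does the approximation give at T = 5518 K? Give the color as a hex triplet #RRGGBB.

#FFEEDF

t = 5518/100 = 55.18; the t ≤ 66 branch applies.
R = 255 by definition for t ≤ 66.
G = 99.47·ln 55.18 − 161.1 = 99.47·4.0106 − 161.1 = 237.834.
B = 138.5·ln(55.18 − 10) − 305.0 = 138.5·ln 45.18 − 305.0 = 138.5·3.8107 − 305.0 = 222.776.
Rounded: (255, 238, 223).
In hex: #FFEEDF.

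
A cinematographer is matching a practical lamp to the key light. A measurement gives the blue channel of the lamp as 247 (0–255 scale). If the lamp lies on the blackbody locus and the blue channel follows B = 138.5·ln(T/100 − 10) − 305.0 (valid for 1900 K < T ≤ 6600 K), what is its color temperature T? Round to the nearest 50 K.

ln(t − 10) = (247 + 305.0) / 138.5 = 3.9856.
t − 10 = e^3.9856 = 53.815, so t = 63.815.
T = 100·t = 6382 K → 6400 K to the nearest 50 K.

6400 K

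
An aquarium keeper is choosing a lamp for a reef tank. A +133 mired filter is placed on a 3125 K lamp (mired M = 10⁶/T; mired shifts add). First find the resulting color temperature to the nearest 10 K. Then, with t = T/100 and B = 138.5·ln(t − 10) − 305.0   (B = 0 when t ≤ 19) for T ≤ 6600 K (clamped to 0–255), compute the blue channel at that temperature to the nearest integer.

M_in = 10⁶/3125 = 320.00; M_out = 320.00 + (+133) = 453.00.
T_out = 10⁶/453.00 = 2207.5 K → 2210 K; t = 22.1.
B = 138.5·ln(22.1 − 10) − 305.0 = 138.5·ln 12.1 − 305.0 = 138.5·2.4932 − 305.0 = 40.309.
Rounded: 40.

40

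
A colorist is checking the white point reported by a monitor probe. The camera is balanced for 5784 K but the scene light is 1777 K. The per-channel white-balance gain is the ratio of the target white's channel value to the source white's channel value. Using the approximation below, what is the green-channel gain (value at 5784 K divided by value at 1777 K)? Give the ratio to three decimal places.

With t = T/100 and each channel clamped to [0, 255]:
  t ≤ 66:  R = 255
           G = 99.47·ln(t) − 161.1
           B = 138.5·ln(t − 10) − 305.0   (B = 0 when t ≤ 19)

At 1777 K (t = 17.77):
  G = 99.47·ln 17.77 − 161.1 = 99.47·2.8775 − 161.1 = 125.126.
At 5784 K (t = 57.84):
  G = 99.47·ln 57.84 − 161.1 = 99.47·4.0577 − 161.1 = 242.517.
Gain = 242.517 / 125.126 = 1.9382 → 1.938.

1.938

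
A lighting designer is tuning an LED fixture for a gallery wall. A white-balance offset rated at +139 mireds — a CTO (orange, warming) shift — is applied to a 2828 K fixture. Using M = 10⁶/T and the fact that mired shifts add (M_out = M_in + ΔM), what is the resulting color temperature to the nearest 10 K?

M_in = 10⁶/2828 = 353.61 mireds.
M_out = 353.61 + (+139) = 492.61 mireds.
T_out = 10⁶/492.61 = 2030.0 K → 2030 K.

2030 K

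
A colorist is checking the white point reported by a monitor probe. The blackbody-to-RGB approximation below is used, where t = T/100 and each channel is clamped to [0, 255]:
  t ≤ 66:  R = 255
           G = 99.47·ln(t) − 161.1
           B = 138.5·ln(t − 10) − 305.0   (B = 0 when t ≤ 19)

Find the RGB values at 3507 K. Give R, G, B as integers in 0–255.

t = 3507/100 = 35.07; the t ≤ 66 branch applies.
R = 255 by definition for t ≤ 66.
G = 99.47·ln 35.07 − 161.1 = 99.47·3.5573 − 161.1 = 192.749.
B = 138.5·ln(35.07 − 10) − 305.0 = 138.5·ln 25.07 − 305.0 = 138.5·3.2217 − 305.0 = 141.202.
Rounded: (255, 193, 141).

R=255, G=193, B=141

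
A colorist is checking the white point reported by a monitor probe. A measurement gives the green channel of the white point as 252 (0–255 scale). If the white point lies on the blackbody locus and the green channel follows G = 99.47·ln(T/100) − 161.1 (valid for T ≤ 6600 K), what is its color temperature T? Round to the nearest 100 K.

ln t = (252 + 161.1) / 99.47 = 4.1530.
t = e^4.1530 = 63.625.
T = 100·t = 6363 K → 6400 K to the nearest 100 K.

6400 K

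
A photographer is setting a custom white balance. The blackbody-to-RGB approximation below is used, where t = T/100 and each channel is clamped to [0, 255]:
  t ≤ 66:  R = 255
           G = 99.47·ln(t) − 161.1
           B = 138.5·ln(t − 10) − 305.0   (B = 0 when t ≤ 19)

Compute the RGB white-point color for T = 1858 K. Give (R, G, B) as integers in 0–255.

t = 1858/100 = 18.58; the t ≤ 66 branch applies.
R = 255 by definition for t ≤ 66.
G = 99.47·ln 18.58 − 161.1 = 99.47·2.9221 − 161.1 = 129.560.
t = 18.58 ≤ 19, so B = 0.
Rounded: (255, 130, 0).

(255, 130, 0)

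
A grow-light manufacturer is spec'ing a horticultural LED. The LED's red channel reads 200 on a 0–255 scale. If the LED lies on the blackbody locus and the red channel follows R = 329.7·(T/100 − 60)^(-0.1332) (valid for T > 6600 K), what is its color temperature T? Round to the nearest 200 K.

(t − 60)^(-0.1332) = 200/329.7 = 0.60661.
t − 60 = 0.60661^(1/-0.1332) = 0.60661^(-7.508) = 42.638, so t = 102.638.
T = 100·t = 10264 K → 10200 K to the nearest 200 K.

10200 K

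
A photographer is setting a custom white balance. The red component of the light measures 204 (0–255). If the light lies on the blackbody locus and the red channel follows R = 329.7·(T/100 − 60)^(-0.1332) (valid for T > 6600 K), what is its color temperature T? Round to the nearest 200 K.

(t − 60)^(-0.1332) = 204/329.7 = 0.61874.
t − 60 = 0.61874^(1/-0.1332) = 0.61874^(-7.508) = 36.748, so t = 96.748.
T = 100·t = 9675 K → 9600 K to the nearest 200 K.

9600 K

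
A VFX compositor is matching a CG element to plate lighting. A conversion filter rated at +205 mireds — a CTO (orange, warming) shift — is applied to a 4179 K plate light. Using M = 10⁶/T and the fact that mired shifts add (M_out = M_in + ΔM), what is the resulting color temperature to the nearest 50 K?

2250 K

M_in = 10⁶/4179 = 239.29 mireds.
M_out = 239.29 + (+205) = 444.29 mireds.
T_out = 10⁶/444.29 = 2250.8 K → 2250 K.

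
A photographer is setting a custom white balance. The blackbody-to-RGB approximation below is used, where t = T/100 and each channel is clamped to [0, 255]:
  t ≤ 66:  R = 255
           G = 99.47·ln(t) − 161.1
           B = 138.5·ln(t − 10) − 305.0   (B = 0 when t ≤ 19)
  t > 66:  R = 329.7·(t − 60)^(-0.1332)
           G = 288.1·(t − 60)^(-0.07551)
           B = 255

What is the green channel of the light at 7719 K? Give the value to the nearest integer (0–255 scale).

t = 7719/100 = 77.19; the t > 66 branch applies.
G = 288.1·(77.19 − 60)^(-0.07551) = 288.1·17.19^(-0.07551) = 288.1·0.80672 = 232.417.
Rounded: 232.

232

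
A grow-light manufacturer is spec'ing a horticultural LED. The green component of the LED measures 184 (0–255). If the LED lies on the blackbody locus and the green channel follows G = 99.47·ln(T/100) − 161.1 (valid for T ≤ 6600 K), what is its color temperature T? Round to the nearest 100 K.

3200 K

ln t = (184 + 161.1) / 99.47 = 3.4694.
t = e^3.4694 = 32.117.
T = 100·t = 3212 K → 3200 K to the nearest 100 K.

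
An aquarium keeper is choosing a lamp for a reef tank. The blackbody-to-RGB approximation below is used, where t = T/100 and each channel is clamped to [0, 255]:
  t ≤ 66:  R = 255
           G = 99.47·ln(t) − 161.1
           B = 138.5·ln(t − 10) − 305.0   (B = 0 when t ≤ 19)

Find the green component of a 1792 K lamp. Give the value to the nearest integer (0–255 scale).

126

t = 1792/100 = 17.92; the t ≤ 66 branch applies.
G = 99.47·ln 17.92 − 161.1 = 99.47·2.8859 − 161.1 = 125.962.
Rounded: 126.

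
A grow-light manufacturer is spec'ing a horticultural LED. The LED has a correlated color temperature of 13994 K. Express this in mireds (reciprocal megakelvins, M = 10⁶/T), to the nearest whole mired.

71 mireds

M = 10⁶ / 13994 = 71.459 → 71 mireds.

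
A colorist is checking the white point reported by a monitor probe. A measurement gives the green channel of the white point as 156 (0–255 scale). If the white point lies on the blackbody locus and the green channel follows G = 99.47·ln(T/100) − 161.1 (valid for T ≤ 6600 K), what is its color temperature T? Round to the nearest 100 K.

2400 K

ln t = (156 + 161.1) / 99.47 = 3.1879.
t = e^3.1879 = 24.237.
T = 100·t = 2424 K → 2400 K to the nearest 100 K.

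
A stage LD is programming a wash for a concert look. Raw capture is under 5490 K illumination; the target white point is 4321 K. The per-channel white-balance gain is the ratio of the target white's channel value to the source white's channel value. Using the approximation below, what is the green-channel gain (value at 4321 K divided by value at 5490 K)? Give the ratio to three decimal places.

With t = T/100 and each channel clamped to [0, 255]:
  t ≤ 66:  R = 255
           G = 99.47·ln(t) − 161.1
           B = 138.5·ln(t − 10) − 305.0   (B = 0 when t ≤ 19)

At 5490 K (t = 54.9):
  G = 99.47·ln 54.9 − 161.1 = 99.47·4.0055 − 161.1 = 237.328.
At 4321 K (t = 43.21):
  G = 99.47·ln 43.21 − 161.1 = 99.47·3.7661 − 161.1 = 213.511.
Gain = 213.511 / 237.328 = 0.8996 → 0.900.

0.900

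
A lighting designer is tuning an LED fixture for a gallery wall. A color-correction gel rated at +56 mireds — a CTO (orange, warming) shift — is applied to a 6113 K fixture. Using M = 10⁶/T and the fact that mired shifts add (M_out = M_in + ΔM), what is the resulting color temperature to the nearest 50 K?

M_in = 10⁶/6113 = 163.59 mireds.
M_out = 163.59 + (+56) = 219.59 mireds.
T_out = 10⁶/219.59 = 4554.0 K → 4550 K.

4550 K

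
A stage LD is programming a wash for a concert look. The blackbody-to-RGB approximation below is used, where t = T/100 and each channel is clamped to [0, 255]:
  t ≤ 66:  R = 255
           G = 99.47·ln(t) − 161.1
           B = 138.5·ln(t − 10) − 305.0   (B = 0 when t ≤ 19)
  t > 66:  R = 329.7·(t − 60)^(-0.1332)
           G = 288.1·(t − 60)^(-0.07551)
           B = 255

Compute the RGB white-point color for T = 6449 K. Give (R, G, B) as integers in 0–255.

(255, 253, 249)

t = 6449/100 = 64.49; the t ≤ 66 branch applies.
R = 255 by definition for t ≤ 66.
G = 99.47·ln 64.49 − 161.1 = 99.47·4.1665 − 161.1 = 253.343.
B = 138.5·ln(64.49 − 10) − 305.0 = 138.5·ln 54.49 − 305.0 = 138.5·3.9980 − 305.0 = 248.725.
Rounded: (255, 253, 249).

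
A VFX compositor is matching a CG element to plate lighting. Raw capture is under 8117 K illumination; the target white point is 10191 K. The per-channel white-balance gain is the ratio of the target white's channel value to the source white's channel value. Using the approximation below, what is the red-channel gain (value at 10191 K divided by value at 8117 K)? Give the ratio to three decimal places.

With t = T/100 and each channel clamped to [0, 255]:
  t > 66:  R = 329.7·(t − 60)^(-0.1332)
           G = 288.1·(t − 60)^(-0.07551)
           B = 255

At 8117 K (t = 81.17):
  R = 329.7·(81.17 − 60)^(-0.1332) = 329.7·21.17^(-0.1332) = 329.7·0.66591 = 219.550.
At 10191 K (t = 101.91):
  R = 329.7·(101.91 − 60)^(-0.1332) = 329.7·41.91^(-0.1332) = 329.7·0.60801 = 200.459.
Gain = 200.459 / 219.550 = 0.9130 → 0.913.

0.913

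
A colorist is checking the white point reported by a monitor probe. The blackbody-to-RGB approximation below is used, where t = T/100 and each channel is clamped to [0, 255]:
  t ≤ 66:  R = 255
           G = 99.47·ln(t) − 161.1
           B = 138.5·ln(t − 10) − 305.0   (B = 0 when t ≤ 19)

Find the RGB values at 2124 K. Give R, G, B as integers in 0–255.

t = 2124/100 = 21.24; the t ≤ 66 branch applies.
R = 255 by definition for t ≤ 66.
G = 99.47·ln 21.24 − 161.1 = 99.47·3.0559 − 161.1 = 142.869.
B = 138.5·ln(21.24 − 10) − 305.0 = 138.5·ln 11.24 − 305.0 = 138.5·2.4195 − 305.0 = 30.098.
Rounded: (255, 143, 30).

R=255, G=143, B=30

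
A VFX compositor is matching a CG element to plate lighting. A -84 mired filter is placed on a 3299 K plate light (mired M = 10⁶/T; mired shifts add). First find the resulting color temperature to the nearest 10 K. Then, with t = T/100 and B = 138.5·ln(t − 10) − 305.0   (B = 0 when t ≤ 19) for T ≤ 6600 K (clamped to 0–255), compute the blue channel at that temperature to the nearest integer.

190

M_in = 10⁶/3299 = 303.12; M_out = 303.12 + (-84) = 219.12.
T_out = 10⁶/219.12 = 4563.7 K → 4560 K; t = 45.6.
B = 138.5·ln(45.6 − 10) − 305.0 = 138.5·ln 35.6 − 305.0 = 138.5·3.5723 − 305.0 = 189.770.
Rounded: 190.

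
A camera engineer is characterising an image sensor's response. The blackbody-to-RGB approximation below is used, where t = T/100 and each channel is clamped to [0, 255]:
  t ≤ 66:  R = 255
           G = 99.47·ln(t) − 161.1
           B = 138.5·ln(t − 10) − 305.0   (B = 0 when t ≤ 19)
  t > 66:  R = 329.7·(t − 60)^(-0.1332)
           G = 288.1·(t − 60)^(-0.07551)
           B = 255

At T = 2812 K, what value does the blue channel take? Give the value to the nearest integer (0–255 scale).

96

t = 2812/100 = 28.12; the t ≤ 66 branch applies.
B = 138.5·ln(28.12 − 10) − 305.0 = 138.5·ln 18.12 − 305.0 = 138.5·2.8970 − 305.0 = 96.237.
Rounded: 96.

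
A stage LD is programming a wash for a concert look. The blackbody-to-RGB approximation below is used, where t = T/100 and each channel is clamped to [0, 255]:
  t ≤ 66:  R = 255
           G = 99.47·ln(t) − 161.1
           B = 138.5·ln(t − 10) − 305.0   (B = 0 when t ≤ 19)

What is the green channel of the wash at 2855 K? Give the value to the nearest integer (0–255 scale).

172

t = 2855/100 = 28.55; the t ≤ 66 branch applies.
G = 99.47·ln 28.55 − 161.1 = 99.47·3.3517 − 161.1 = 172.289.
Rounded: 172.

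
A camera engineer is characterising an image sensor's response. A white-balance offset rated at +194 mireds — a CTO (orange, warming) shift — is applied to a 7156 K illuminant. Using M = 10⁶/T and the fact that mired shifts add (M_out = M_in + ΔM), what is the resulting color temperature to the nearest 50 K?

3000 K

M_in = 10⁶/7156 = 139.74 mireds.
M_out = 139.74 + (+194) = 333.74 mireds.
T_out = 10⁶/333.74 = 2996.3 K → 3000 K.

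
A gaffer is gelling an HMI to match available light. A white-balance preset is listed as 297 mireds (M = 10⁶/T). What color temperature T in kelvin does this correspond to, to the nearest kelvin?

3367 K

T = 10⁶ / 297 = 3367.00 K → 3367 K.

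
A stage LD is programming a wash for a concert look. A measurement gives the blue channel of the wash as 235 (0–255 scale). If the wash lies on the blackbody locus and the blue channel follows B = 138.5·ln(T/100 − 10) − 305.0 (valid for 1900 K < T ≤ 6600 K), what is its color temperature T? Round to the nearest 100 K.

ln(t − 10) = (235 + 305.0) / 138.5 = 3.8989.
t − 10 = e^3.8989 = 49.349, so t = 59.349.
T = 100·t = 5935 K → 5900 K to the nearest 100 K.

5900 K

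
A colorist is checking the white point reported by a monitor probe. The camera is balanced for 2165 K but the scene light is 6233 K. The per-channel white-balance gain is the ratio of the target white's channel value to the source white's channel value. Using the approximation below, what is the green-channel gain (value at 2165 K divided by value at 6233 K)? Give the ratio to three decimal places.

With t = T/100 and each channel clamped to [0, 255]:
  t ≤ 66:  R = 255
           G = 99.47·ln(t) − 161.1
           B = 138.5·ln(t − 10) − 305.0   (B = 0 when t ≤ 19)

0.579

At 6233 K (t = 62.33):
  G = 99.47·ln 62.33 − 161.1 = 99.47·4.1324 − 161.1 = 249.954.
At 2165 K (t = 21.65):
  G = 99.47·ln 21.65 − 161.1 = 99.47·3.0750 − 161.1 = 144.771.
Gain = 144.771 / 249.954 = 0.5792 → 0.579.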